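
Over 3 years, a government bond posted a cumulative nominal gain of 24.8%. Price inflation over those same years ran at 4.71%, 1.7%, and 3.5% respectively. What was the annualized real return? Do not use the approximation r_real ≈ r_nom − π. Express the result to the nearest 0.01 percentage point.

4.23%

Cumulative inflation factor: 1.0471 × 1.017 × 1.035 ≈ 1.10217.
Nominal growth factor: 1.24800. Real growth factor = 1.24800 / 1.10217 ≈ 1.13231.
Annualized: 1.13231^(1/3) − 1 ≈ 0.04229.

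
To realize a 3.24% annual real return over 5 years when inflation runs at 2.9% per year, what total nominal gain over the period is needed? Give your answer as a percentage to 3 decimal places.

Required annual nominal rate: (1+3.24%)(1+2.9%) − 1 = 6.23396%.
Cumulative over 5 years: (1 + 0.0623396)^5 − 1 ≈ 0.35306.

35.306%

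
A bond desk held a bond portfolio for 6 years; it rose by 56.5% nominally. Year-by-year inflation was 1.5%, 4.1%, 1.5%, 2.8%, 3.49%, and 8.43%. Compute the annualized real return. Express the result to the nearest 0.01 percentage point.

4.00%

Cumulative inflation factor: 1.015 × 1.041 × 1.015 × 1.028 × 1.0349 × 1.0843 ≈ 1.23715.
Nominal growth factor: 1.56500. Real growth factor = 1.56500 / 1.23715 ≈ 1.26500.
Annualized: 1.26500^(1/6) − 1 ≈ 0.03996.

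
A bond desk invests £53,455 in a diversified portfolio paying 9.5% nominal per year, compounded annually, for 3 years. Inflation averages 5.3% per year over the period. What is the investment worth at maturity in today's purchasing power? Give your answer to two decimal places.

Nominal value at maturity: £53,455 × (1 + 9.5%)^3 ≈ £70,182.80.
Price-level factor over 3 years: (1 + 5.3%)^3 = 1.167575877.
The maturity value deflated by that factor is the answer in today's purchasing power.

£60,109.84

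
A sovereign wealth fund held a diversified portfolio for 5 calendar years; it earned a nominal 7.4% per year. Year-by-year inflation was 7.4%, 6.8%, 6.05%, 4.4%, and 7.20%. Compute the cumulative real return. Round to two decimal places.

4.96%

Cumulative inflation factor: 1.074 × 1.068 × 1.0605 × 1.044 × 1.0720 ≈ 1.36139.
Nominal growth factor: 1.42896. Real growth factor = 1.42896 / 1.36139 ≈ 1.04964.
Total real return ≈ 4.9639%.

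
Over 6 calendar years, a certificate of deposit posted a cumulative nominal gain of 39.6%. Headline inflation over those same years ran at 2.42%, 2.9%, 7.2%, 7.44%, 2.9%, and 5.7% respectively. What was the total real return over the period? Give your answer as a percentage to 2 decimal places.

5.74%

Cumulative inflation factor: 1.0242 × 1.029 × 1.072 × 1.0744 × 1.029 × 1.057 ≈ 1.32024.
Nominal growth factor: 1.39600. Real growth factor = 1.39600 / 1.32024 ≈ 1.05739.
Total real return ≈ 5.7387%.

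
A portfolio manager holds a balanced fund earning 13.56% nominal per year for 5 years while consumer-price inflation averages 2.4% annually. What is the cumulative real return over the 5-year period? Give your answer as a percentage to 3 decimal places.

67.736%

The annual real rate is (1+13.56%)/(1+2.4%) − 1 = 10.8984%.
Compounded over 5 years: (1 + 0.108984)^5 − 1 ≈ 0.67736.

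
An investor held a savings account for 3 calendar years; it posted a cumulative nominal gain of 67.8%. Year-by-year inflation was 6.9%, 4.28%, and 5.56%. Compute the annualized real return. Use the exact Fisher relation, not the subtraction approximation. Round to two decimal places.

Cumulative inflation factor: 1.069 × 1.0428 × 1.0556 ≈ 1.17673.
Nominal growth factor: 1.67800. Real growth factor = 1.67800 / 1.17673 ≈ 1.42598.
Annualized: 1.42598^(1/3) − 1 ≈ 0.12557.

12.56%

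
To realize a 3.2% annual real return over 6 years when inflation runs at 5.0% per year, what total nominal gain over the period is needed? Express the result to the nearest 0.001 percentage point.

61.888%

Required annual nominal rate: (1+3.2%)(1+5.0%) − 1 = 8.36%.
Cumulative over 6 years: (1 + 0.0836)^6 − 1 ≈ 0.61888.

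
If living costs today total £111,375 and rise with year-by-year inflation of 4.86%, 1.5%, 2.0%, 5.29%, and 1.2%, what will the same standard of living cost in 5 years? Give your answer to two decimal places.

£128,834.28

Cumulative price-level factor: 1.0486 × 1.015 × 1.020 × 1.0529 × 1.012 ≈ 1.1567611799.
The nominal amount required is £111,375 scaled up by that factor.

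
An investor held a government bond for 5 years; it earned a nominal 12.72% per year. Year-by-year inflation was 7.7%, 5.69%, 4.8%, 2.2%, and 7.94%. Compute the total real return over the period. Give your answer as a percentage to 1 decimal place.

38.3%

Cumulative inflation factor: 1.077 × 1.0569 × 1.048 × 1.022 × 1.0794 ≈ 1.31596.
Nominal growth factor: 1.81972. Real growth factor = 1.81972 / 1.31596 ≈ 1.38280.
Total real return ≈ 38.2804%.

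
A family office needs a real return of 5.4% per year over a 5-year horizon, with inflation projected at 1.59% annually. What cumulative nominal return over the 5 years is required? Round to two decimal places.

40.75%

Required annual nominal rate: (1+5.4%)(1+1.59%) − 1 = 7.07586%.
Cumulative over 5 years: (1 + 0.0707586)^5 − 1 ≈ 0.40753.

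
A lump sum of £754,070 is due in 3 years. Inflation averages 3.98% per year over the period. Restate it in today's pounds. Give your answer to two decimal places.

Price-level factor over 3 years: (1 + 3.98%)^3 ≈ 1.1242151648.
Purchasing power today: £754,070 divided by that factor.

£670,752.38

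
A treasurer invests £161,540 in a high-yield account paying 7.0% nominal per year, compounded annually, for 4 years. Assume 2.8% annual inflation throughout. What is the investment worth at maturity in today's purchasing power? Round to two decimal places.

£189,601.92

Nominal value at maturity: £161,540 × (1 + 7.0%)^4 ≈ £211,745.99.
Price-level factor over 4 years: (1 + 2.8%)^4 ≈ 1.1167924227.
The maturity value deflated by that factor is the answer in today's purchasing power.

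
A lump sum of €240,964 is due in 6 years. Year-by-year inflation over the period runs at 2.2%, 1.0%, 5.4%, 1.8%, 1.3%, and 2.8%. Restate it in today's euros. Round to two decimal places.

Price-level factor over 6 years: 1.022 × 1.010 × 1.054 × 1.018 × 1.013 × 1.028 ≈ 1.1533555730.
Purchasing power today: €240,964 divided by that factor.

€208,924.30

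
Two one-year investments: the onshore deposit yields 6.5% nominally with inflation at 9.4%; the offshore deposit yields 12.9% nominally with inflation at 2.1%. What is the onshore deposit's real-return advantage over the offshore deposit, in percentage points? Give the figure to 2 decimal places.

The onshore deposit real return: 1.065/1.094 − 1 = -2.651%.
The offshore deposit real return: 1.129/1.021 − 1 = 10.578%.
Difference: -2.651 − 10.578 = -13.229 pp.

-13.23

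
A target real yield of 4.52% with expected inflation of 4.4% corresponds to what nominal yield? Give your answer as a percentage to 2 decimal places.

By the Fisher equation, 1 + r_nom = (1 + 4.52%)(1 + 4.4%) = 1.0452 × 1.044 = 1.0911888.
So r_nom = 9.11888%.

9.12%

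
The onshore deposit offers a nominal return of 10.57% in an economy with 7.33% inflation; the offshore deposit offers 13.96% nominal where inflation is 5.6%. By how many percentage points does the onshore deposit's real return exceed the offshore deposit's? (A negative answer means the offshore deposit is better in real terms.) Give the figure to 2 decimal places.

The onshore deposit real return: 1.1057/1.0733 − 1 = 3.019%.
The offshore deposit real return: 1.1396/1.056 − 1 = 7.917%.
Difference: 3.019 − 7.917 = -4.898 pp.

-4.90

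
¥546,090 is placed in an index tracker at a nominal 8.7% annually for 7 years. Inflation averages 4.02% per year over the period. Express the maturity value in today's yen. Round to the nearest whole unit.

Nominal value at maturity: ¥546,090 × (1 + 8.7%)^7 ≈ ¥979,199.
Price-level factor over 7 years: (1 + 4.02%)^7 ≈ 1.3177042482.
Dividing the nominal maturity value by the price-level factor gives the value in today's money.

¥743,110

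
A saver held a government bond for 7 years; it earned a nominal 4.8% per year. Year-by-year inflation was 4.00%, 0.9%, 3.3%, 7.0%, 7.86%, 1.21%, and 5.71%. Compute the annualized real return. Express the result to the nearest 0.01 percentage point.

Cumulative inflation factor: 1.0400 × 1.009 × 1.033 × 1.070 × 1.0786 × 1.0121 × 1.0571 ≈ 1.33847.
Nominal growth factor: 1.38845. Real growth factor = 1.38845 / 1.33847 ≈ 1.03734.
Annualized: 1.03734^(1/7) − 1 ≈ 0.00525.

0.53%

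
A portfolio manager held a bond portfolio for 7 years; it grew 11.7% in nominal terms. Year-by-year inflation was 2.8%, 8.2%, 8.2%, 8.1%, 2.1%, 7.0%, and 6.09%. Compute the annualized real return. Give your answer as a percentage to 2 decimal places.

-4.20%

Cumulative inflation factor: 1.028 × 1.082 × 1.082 × 1.081 × 1.021 × 1.070 × 1.0609 ≈ 1.50785.
Nominal growth factor: 1.11700. Real growth factor = 1.11700 / 1.50785 ≈ 0.74079.
Annualized: 0.74079^(1/7) − 1 ≈ -0.04196.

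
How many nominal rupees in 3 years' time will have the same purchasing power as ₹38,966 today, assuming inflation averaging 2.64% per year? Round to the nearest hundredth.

Cumulative price-level factor: (1+2.64%)^3 ≈ 1.0813092797.
The nominal amount required is ₹38,966 scaled up by that factor.

₹42,134.30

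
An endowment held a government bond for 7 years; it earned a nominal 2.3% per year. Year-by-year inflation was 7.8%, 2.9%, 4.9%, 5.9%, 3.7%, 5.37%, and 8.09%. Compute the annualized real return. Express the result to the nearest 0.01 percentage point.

Cumulative inflation factor: 1.078 × 1.029 × 1.049 × 1.059 × 1.037 × 1.0537 × 1.0809 ≈ 1.45541.
Nominal growth factor: 1.17254. Real growth factor = 1.17254 / 1.45541 ≈ 0.80564.
Annualized: 0.80564^(1/7) − 1 ≈ -0.03040.

-3.04%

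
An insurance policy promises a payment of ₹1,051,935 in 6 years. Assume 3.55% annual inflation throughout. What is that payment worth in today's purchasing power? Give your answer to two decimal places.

Price-level factor over 6 years: (1 + 3.55%)^6 ≈ 1.2328226912.
Purchasing power today: ₹1,051,935 divided by that factor.

₹853,273.55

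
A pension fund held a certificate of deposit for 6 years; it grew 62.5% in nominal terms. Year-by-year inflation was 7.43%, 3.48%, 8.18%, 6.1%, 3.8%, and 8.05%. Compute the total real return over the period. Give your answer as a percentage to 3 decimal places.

13.550%

Cumulative inflation factor: 1.0743 × 1.0348 × 1.0818 × 1.061 × 1.038 × 1.0805 ≈ 1.43109.
Nominal growth factor: 1.62500. Real growth factor = 1.62500 / 1.43109 ≈ 1.13550.
Total real return ≈ 13.5499%.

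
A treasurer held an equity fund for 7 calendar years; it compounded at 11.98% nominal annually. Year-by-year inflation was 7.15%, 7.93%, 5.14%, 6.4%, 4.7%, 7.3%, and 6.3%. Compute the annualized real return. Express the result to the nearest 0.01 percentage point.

Cumulative inflation factor: 1.0715 × 1.0793 × 1.0514 × 1.064 × 1.047 × 1.073 × 1.063 ≈ 1.54498.
Nominal growth factor: 2.20792. Real growth factor = 2.20792 / 1.54498 ≈ 1.42909.
Annualized: 1.42909^(1/7) − 1 ≈ 0.05233.

5.23%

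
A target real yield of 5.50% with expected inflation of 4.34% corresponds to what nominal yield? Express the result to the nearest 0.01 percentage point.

10.08%

By the Fisher equation, 1 + r_nom = (1 + 5.50%)(1 + 4.34%) = 1.0550 × 1.0434 = 1.100787.
So r_nom = 10.0787%.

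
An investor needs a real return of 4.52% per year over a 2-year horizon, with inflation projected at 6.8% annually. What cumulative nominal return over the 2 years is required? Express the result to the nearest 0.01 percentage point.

24.61%

Required annual nominal rate: (1+4.52%)(1+6.8%) − 1 = 11.62736%.
Cumulative over 2 years: (1 + 0.1162736)^2 − 1 ≈ 0.24607.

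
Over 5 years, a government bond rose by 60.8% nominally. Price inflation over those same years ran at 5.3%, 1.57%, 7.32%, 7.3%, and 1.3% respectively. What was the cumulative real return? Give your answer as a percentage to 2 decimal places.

28.89%

Cumulative inflation factor: 1.053 × 1.0157 × 1.0732 × 1.073 × 1.013 ≈ 1.24762.
Nominal growth factor: 1.60800. Real growth factor = 1.60800 / 1.24762 ≈ 1.28885.
Total real return ≈ 28.8850%.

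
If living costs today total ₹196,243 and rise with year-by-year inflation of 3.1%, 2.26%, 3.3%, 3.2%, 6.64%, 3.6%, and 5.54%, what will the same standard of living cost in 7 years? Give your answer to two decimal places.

Cumulative price-level factor: 1.031 × 1.0226 × 1.033 × 1.032 × 1.0664 × 1.036 × 1.0554 ≈ 1.3105133643.
The nominal amount required is ₹196,243 scaled up by that factor.

₹257,179.07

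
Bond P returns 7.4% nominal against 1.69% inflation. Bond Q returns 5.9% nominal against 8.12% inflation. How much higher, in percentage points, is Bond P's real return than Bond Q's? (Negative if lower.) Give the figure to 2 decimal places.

7.67

Bond P real return: 1.074/1.0169 − 1 = 5.615%.
Bond Q real return: 1.059/1.0812 − 1 = -2.053%.
Difference: 5.615 − (-2.053) = 7.668 pp.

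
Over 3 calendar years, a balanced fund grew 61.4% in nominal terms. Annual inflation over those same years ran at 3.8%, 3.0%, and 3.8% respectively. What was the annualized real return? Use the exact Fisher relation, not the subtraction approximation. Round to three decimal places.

13.298%

Cumulative inflation factor: 1.038 × 1.030 × 1.038 ≈ 1.10977.
Nominal growth factor: 1.61400. Real growth factor = 1.61400 / 1.10977 ≈ 1.45436.
Annualized: 1.45436^(1/3) − 1 ≈ 0.13298.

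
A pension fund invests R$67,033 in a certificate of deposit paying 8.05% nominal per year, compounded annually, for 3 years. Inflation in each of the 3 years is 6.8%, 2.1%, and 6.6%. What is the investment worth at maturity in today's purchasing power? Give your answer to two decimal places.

R$72,745.94

Nominal value at maturity: R$67,033 × (1 + 8.05%)^3 ≈ R$84,559.61.
Price-level factor over 3 years: 1.068 × 1.021 × 1.066 = 1.162396248.
The maturity value deflated by that factor is the answer in today's purchasing power.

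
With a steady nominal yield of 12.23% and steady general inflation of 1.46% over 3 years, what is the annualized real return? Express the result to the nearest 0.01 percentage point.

10.62%

With constant rates the annual real return is the same each year: (1+12.23%)/(1+1.46%) − 1 = 0.10615.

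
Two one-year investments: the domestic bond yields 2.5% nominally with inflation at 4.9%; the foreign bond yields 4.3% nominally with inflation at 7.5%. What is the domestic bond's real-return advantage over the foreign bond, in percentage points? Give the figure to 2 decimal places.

0.69

The domestic bond real return: 1.025/1.049 − 1 = -2.288%.
The foreign bond real return: 1.043/1.075 − 1 = -2.977%.
Difference: -2.288 − (-2.977) = 0.689 pp.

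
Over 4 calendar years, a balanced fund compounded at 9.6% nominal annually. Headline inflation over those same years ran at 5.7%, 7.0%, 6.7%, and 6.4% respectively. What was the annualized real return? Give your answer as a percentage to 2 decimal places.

Cumulative inflation factor: 1.057 × 1.070 × 1.067 × 1.064 ≈ 1.28400.
Nominal growth factor: 1.44292. Real growth factor = 1.44292 / 1.28400 ≈ 1.12377.
Annualized: 1.12377^(1/4) − 1 ≈ 0.02960.

2.96%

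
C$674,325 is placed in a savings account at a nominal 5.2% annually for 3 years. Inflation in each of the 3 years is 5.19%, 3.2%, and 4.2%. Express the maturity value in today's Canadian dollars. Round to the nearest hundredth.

C$694,056.15

Nominal value at maturity: C$674,325 × (1 + 5.2%)^3 ≈ C$785,084.64.
Price-level factor over 3 years: 1.0519 × 1.032 × 1.042 = 1.1311543536.
Dividing the nominal maturity value by the price-level factor gives the value in today's money.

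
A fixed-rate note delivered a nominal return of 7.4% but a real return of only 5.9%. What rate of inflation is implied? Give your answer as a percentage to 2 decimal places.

1.42%

From (1+r_nom) = (1+r_real)(1+π), we get 1+π = (1 + 7.4%)/(1 + 5.9%) = 1.074/1.059 ≈ 1.01416.
So π ≈ 1.4164%.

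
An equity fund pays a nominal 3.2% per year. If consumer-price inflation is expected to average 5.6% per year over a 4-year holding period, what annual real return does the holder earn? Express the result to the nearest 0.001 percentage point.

-2.273%

With constant rates the annual real return is the same each year: (1+3.2%)/(1+5.6%) − 1 = -0.02273.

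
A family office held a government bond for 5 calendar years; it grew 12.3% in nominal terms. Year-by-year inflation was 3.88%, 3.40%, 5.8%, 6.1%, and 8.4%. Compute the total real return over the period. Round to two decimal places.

-14.08%

Cumulative inflation factor: 1.0388 × 1.0340 × 1.058 × 1.061 × 1.084 ≈ 1.30702.
Nominal growth factor: 1.12300. Real growth factor = 1.12300 / 1.30702 ≈ 0.85921.
Total real return ≈ -14.0795%.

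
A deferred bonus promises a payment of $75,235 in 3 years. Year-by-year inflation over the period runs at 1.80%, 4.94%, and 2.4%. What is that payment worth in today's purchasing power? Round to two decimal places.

$68,775.08

Price-level factor over 3 years: 1.0180 × 1.0494 × 1.024 = 1.0939281408.
Purchasing power today: $75,235 divided by that factor.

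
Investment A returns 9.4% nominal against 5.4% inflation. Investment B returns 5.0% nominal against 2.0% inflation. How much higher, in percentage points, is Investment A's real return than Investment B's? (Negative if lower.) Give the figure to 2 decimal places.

Investment A real return: 1.094/1.054 − 1 = 3.795%.
Investment B real return: 1.050/1.020 − 1 = 2.941%.
Difference: 3.795 − 2.941 = 0.854 pp.

0.85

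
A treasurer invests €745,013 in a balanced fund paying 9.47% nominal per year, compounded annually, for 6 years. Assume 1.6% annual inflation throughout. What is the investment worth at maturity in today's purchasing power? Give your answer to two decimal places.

€1,165,661.12

Nominal value at maturity: €745,013 × (1 + 9.47%)^6 ≈ €1,282,137.37.
Price-level factor over 6 years: (1 + 1.6%)^6 ≈ 1.0999229093.
The maturity value deflated by that factor is the answer in today's purchasing power.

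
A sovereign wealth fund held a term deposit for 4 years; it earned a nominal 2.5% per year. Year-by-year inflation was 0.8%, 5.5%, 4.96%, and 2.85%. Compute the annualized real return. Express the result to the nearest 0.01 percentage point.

-0.98%

Cumulative inflation factor: 1.008 × 1.055 × 1.0496 × 1.0285 ≈ 1.14800.
Nominal growth factor: 1.10381. Real growth factor = 1.10381 / 1.14800 ≈ 0.96151.
Annualized: 0.96151^(1/4) − 1 ≈ -0.00976.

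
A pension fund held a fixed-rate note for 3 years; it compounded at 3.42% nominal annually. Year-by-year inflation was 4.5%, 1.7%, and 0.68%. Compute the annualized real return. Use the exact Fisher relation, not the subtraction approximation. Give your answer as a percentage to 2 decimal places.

Cumulative inflation factor: 1.045 × 1.017 × 1.0068 ≈ 1.06999.
Nominal growth factor: 1.10615. Real growth factor = 1.10615 / 1.06999 ≈ 1.03379.
Annualized: 1.03379^(1/3) − 1 ≈ 0.01114.

1.11%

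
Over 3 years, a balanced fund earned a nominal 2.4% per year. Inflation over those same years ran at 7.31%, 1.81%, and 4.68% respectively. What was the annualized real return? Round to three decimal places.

Cumulative inflation factor: 1.0731 × 1.0181 × 1.0468 ≈ 1.14365.
Nominal growth factor: 1.07374. Real growth factor = 1.07374 / 1.14365 ≈ 0.93887.
Annualized: 0.93887^(1/3) − 1 ≈ -0.02081.

-2.081%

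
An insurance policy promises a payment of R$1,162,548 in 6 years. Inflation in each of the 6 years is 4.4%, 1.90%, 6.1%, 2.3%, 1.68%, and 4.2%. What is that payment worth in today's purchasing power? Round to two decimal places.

R$950,258.88

Price-level factor over 6 years: 1.044 × 1.0190 × 1.061 × 1.023 × 1.0168 × 1.042 ≈ 1.2234013539.
Purchasing power today: R$1,162,548 divided by that factor.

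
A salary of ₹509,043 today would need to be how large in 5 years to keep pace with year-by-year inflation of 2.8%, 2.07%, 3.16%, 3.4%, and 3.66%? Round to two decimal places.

Cumulative price-level factor: 1.028 × 1.0207 × 1.0316 × 1.034 × 1.0366 ≈ 1.1602038603.
The nominal amount required is ₹509,043 scaled up by that factor.

₹590,593.65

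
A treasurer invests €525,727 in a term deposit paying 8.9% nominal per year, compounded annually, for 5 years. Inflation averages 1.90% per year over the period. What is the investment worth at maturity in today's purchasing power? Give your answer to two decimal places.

€732,873.07

Nominal value at maturity: €525,727 × (1 + 8.9%)^5 ≈ €805,192.43.
Price-level factor over 5 years: (1 + 1.90%)^5 ≈ 1.0986792441.
Dividing the nominal maturity value by the price-level factor gives the value in today's money.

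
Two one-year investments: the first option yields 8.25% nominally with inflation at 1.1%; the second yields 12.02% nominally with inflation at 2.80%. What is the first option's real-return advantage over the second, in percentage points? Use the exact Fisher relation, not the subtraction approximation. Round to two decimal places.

The first option real return: 1.0825/1.011 − 1 = 7.072%.
The second real return: 1.1202/1.0280 − 1 = 8.969%.
Difference: 7.072 − 8.969 = -1.897 pp.

-1.90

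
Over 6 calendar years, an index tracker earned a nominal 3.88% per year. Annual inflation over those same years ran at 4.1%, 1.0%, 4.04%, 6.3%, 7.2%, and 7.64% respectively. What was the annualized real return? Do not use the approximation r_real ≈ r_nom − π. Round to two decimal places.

Cumulative inflation factor: 1.041 × 1.010 × 1.0404 × 1.063 × 1.072 × 1.0764 ≈ 1.34176.
Nominal growth factor: 1.25658. Real growth factor = 1.25658 / 1.34176 ≈ 0.93652.
Annualized: 0.93652^(1/6) − 1 ≈ -0.01087.

-1.09%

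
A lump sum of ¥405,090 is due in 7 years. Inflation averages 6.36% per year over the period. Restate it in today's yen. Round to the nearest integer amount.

¥263,089

Price-level factor over 7 years: (1 + 6.36%)^7 ≈ 1.5397432207.
Purchasing power today: ¥405,090 divided by that factor.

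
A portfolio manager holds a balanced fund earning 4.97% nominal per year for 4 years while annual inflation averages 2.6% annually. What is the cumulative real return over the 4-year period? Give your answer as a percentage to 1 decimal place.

9.6%

The annual real rate is (1+4.97%)/(1+2.6%) − 1 = 2.3099%.
Compounded over 4 years: (1 + 0.023099)^4 − 1 ≈ 0.09565.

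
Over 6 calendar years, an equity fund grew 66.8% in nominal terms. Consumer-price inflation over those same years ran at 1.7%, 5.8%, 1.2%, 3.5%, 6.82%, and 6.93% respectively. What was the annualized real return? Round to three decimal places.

4.413%

Cumulative inflation factor: 1.017 × 1.058 × 1.012 × 1.035 × 1.0682 × 1.0693 ≈ 1.28730.
Nominal growth factor: 1.66800. Real growth factor = 1.66800 / 1.28730 ≈ 1.29574.
Annualized: 1.29574^(1/6) − 1 ≈ 0.04413.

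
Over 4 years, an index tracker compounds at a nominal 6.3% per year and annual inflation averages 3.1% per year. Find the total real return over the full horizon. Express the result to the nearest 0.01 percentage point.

The annual real rate is (1+6.3%)/(1+3.1%) − 1 = 3.1038%.
Compounded over 4 years: (1 + 0.031038)^4 − 1 ≈ 0.13005.

13.01%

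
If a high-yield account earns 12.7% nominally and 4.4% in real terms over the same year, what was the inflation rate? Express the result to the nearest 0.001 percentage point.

From (1+r_nom) = (1+r_real)(1+π), we get 1+π = (1 + 12.7%)/(1 + 4.4%) = 1.127/1.044 ≈ 1.07950.
So π ≈ 7.9502%.

7.950%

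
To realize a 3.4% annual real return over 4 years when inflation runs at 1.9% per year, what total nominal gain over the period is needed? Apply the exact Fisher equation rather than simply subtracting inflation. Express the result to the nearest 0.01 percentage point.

Required annual nominal rate: (1+3.4%)(1+1.9%) − 1 = 5.3646%.
Cumulative over 4 years: (1 + 0.053646)^4 − 1 ≈ 0.23248.

23.25%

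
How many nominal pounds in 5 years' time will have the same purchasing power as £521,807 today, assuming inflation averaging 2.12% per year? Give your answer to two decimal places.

Cumulative price-level factor: (1+2.12%)^5 ≈ 1.1105906955.
Multiplying £521,807 by the price-level factor gives the future nominal sum.

£579,514.00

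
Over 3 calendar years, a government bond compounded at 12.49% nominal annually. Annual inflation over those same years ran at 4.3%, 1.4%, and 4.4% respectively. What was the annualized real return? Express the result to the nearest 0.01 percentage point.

8.84%

Cumulative inflation factor: 1.043 × 1.014 × 1.044 ≈ 1.10414.
Nominal growth factor: 1.42345. Real growth factor = 1.42345 / 1.10414 ≈ 1.28920.
Annualized: 1.28920^(1/3) − 1 ≈ 0.08836.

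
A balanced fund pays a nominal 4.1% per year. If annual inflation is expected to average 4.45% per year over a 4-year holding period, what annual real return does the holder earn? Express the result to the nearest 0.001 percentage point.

With constant rates the annual real return is the same each year: (1+4.1%)/(1+4.45%) − 1 = -0.00335.

-0.335%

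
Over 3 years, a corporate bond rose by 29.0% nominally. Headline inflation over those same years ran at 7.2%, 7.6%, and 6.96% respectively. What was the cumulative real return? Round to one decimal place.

Cumulative inflation factor: 1.072 × 1.076 × 1.0696 ≈ 1.23375.
Nominal growth factor: 1.29000. Real growth factor = 1.29000 / 1.23375 ≈ 1.04559.
Total real return ≈ 4.5590%.

4.6%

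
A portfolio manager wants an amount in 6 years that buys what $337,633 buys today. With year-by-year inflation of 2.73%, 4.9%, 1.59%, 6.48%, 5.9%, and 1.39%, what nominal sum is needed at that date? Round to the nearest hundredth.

Cumulative price-level factor: 1.0273 × 1.049 × 1.0159 × 1.0648 × 1.059 × 1.0139 ≈ 1.2516498806.
The nominal amount required is $337,633 scaled up by that factor.

$422,598.30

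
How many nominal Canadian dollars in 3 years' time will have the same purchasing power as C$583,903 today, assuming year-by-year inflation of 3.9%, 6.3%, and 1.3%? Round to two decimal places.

C$653,279.40

Cumulative price-level factor: 1.039 × 1.063 × 1.013 = 1.118814941.
Multiplying C$583,903 by the price-level factor gives the future nominal sum.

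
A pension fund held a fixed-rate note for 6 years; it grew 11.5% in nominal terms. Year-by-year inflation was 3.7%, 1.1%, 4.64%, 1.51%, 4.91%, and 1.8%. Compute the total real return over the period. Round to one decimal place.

-6.2%

Cumulative inflation factor: 1.037 × 1.011 × 1.0464 × 1.0151 × 1.0491 × 1.018 ≈ 1.18933.
Nominal growth factor: 1.11500. Real growth factor = 1.11500 / 1.18933 ≈ 0.93751.
Total real return ≈ -6.2495%.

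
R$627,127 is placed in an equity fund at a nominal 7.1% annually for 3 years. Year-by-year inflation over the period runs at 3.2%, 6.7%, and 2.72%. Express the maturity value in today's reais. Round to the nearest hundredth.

R$681,121.81

Nominal value at maturity: R$627,127 × (1 + 7.1%)^3 ≈ R$770,413.55.
Price-level factor over 3 years: 1.032 × 1.067 × 1.0272 = 1.1310951168.
Dividing the nominal maturity value by the price-level factor gives the value in today's money.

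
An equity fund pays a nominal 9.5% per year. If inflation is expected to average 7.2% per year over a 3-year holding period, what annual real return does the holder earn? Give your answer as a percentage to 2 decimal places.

2.15%

With constant rates the annual real return is the same each year: (1+9.5%)/(1+7.2%) − 1 = 0.02146.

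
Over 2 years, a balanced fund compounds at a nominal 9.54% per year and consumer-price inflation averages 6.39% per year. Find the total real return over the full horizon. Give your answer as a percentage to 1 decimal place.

6.0%

The annual real rate is (1+9.54%)/(1+6.39%) − 1 = 2.9608%.
Compounded over 2 years: (1 + 0.029608)^2 − 1 ≈ 0.06009.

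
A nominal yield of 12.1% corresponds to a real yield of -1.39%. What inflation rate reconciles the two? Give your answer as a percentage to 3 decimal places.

13.680%

From (1+r_nom) = (1+r_real)(1+π), we get 1+π = (1 + 12.1%)/(1 − 1.39%) = 1.121/0.9861 ≈ 1.13680.
So π ≈ 13.6802%.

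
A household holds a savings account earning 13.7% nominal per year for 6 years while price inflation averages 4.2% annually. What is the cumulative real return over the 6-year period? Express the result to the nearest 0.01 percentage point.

68.79%

The annual real rate is (1+13.7%)/(1+4.2%) − 1 = 9.1171%.
Compounded over 6 years: (1 + 0.091171)^6 − 1 ≈ 0.68794.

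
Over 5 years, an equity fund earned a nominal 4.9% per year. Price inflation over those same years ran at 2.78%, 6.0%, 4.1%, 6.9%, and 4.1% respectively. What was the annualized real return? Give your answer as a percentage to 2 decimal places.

0.13%

Cumulative inflation factor: 1.0278 × 1.060 × 1.041 × 1.069 × 1.041 ≈ 1.26210.
Nominal growth factor: 1.27022. Real growth factor = 1.27022 / 1.26210 ≈ 1.00643.
Annualized: 1.00643^(1/5) − 1 ≈ 0.00128.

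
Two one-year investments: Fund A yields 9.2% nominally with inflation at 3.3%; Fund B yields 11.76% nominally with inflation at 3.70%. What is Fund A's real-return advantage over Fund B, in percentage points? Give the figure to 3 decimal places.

Fund A real return: 1.092/1.033 − 1 = 5.7115%.
Fund B real return: 1.1176/1.0370 − 1 = 7.7724%.
Difference: 5.7115 − 7.7724 = -2.0609 pp.

-2.061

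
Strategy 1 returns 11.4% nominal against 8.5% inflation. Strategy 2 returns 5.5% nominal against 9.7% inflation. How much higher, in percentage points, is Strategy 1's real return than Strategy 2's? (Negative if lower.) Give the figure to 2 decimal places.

6.50

Strategy 1 real return: 1.114/1.085 − 1 = 2.673%.
Strategy 2 real return: 1.055/1.097 − 1 = -3.829%.
Difference: 2.673 − (-3.829) = 6.502 pp.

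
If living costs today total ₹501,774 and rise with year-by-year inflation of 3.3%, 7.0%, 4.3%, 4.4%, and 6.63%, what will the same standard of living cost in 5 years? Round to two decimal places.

Cumulative price-level factor: 1.033 × 1.070 × 1.043 × 1.044 × 1.0663 ≈ 1.2833594578.
Multiplying ₹501,774 by the price-level factor gives the future nominal sum.

₹643,956.41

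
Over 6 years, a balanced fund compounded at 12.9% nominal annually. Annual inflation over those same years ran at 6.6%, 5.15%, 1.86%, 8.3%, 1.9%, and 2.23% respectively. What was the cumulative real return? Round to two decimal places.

Cumulative inflation factor: 1.066 × 1.0515 × 1.0186 × 1.083 × 1.019 × 1.0223 ≈ 1.28810.
Nominal growth factor: 2.07092. Real growth factor = 2.07092 / 1.28810 ≈ 1.60773.
Total real return ≈ 60.7728%.

60.77%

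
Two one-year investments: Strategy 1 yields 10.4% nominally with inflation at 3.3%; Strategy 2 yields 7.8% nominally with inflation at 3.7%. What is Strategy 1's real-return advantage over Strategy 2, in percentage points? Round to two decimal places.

2.92

Strategy 1 real return: 1.104/1.033 − 1 = 6.873%.
Strategy 2 real return: 1.078/1.037 − 1 = 3.954%.
Difference: 6.873 − 3.954 = 2.919 pp.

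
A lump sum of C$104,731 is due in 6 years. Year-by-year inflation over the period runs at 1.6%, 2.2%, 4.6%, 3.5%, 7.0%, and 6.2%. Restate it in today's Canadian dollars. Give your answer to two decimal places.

C$81,988.00

Price-level factor over 6 years: 1.016 × 1.022 × 1.046 × 1.035 × 1.070 × 1.062 ≈ 1.2773941782.
Purchasing power today: C$104,731 divided by that factor.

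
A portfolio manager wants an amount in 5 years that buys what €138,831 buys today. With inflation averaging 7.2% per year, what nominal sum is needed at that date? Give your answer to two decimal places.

€196,544.27

Cumulative price-level factor: (1+7.2%)^5 ≈ 1.4157087842.
The nominal amount required is €138,831 scaled up by that factor.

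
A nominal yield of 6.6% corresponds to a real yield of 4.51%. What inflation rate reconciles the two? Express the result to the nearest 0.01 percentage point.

From (1+r_nom) = (1+r_real)(1+π), we get 1+π = (1 + 6.6%)/(1 + 4.51%) = 1.066/1.0451 ≈ 1.02000.
So π ≈ 1.9998%.

2.00%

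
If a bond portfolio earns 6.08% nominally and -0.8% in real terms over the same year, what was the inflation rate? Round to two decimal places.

From (1+r_nom) = (1+r_real)(1+π), we get 1+π = (1 + 6.08%)/(1 − 0.8%) = 1.0608/0.992 ≈ 1.06935.
So π ≈ 6.9355%.

6.94%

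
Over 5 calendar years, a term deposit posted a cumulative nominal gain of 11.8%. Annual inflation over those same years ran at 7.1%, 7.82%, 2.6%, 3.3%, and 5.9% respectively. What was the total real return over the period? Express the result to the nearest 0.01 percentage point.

-13.74%

Cumulative inflation factor: 1.071 × 1.0782 × 1.026 × 1.033 × 1.059 ≈ 1.29608.
Nominal growth factor: 1.11800. Real growth factor = 1.11800 / 1.29608 ≈ 0.86260.
Total real return ≈ -13.7400%.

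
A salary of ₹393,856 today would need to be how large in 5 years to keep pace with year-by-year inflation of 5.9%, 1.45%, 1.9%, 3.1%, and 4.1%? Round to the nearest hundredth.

Cumulative price-level factor: 1.059 × 1.0145 × 1.019 × 1.031 × 1.041 ≈ 1.1749830193.
The nominal amount required is ₹393,856 scaled up by that factor.

₹462,774.11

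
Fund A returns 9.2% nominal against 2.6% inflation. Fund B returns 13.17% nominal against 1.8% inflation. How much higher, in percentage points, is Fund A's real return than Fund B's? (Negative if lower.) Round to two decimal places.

-4.74

Fund A real return: 1.092/1.026 − 1 = 6.433%.
Fund B real return: 1.1317/1.018 − 1 = 11.169%.
Difference: 6.433 − 11.169 = -4.736 pp.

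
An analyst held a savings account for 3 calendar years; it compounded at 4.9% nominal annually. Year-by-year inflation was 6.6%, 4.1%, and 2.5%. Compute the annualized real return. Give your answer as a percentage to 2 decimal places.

0.49%

Cumulative inflation factor: 1.066 × 1.041 × 1.025 ≈ 1.13745.
Nominal growth factor: 1.15432. Real growth factor = 1.15432 / 1.13745 ≈ 1.01483.
Annualized: 1.01483^(1/3) − 1 ≈ 0.00492.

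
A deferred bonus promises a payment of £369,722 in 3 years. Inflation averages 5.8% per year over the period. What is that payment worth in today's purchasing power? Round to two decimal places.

Price-level factor over 3 years: (1 + 5.8%)^3 = 1.184287112.
Purchasing power today: £369,722 divided by that factor.

£312,189.50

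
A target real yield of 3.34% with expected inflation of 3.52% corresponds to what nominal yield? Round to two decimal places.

6.98%

By the Fisher equation, 1 + r_nom = (1 + 3.34%)(1 + 3.52%) = 1.0334 × 1.0352 = 1.06977568.
So r_nom = 6.977568%.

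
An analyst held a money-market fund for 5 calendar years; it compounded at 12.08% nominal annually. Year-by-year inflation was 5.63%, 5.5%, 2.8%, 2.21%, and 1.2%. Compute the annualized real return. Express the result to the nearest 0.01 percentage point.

8.34%

Cumulative inflation factor: 1.0563 × 1.055 × 1.028 × 1.0221 × 1.012 ≈ 1.18497.
Nominal growth factor: 1.76864. Real growth factor = 1.76864 / 1.18497 ≈ 1.49257.
Annualized: 1.49257^(1/5) − 1 ≈ 0.08339.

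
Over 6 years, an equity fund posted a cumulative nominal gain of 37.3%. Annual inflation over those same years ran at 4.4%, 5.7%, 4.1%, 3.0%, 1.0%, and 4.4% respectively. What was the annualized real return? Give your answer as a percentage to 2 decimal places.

Cumulative inflation factor: 1.044 × 1.057 × 1.041 × 1.030 × 1.010 × 1.044 ≈ 1.24763.
Nominal growth factor: 1.37300. Real growth factor = 1.37300 / 1.24763 ≈ 1.10049.
Annualized: 1.10049^(1/6) − 1 ≈ 0.01609.

1.61%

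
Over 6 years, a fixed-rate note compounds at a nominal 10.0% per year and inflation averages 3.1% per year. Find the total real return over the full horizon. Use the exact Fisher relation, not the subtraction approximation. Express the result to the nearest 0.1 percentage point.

The annual real rate is (1+10.0%)/(1+3.1%) − 1 = 6.6925%.
Compounded over 6 years: (1 + 0.066925)^6 − 1 ≈ 0.47504.

47.5%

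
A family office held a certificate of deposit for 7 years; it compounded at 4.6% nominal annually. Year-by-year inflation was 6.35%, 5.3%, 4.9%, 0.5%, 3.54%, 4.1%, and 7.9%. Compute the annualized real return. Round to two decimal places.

-0.03%

Cumulative inflation factor: 1.0635 × 1.053 × 1.049 × 1.005 × 1.0354 × 1.041 × 1.079 ≈ 1.37305.
Nominal growth factor: 1.37000. Real growth factor = 1.37000 / 1.37305 ≈ 0.99778.
Annualized: 0.99778^(1/7) − 1 ≈ -0.00032.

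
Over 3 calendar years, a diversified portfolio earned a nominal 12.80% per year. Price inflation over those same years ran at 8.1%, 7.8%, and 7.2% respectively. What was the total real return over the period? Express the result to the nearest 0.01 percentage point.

Cumulative inflation factor: 1.081 × 1.078 × 1.072 ≈ 1.24922.
Nominal growth factor: 1.43525. Real growth factor = 1.43525 / 1.24922 ≈ 1.14892.
Total real return ≈ 14.8915%.

14.89%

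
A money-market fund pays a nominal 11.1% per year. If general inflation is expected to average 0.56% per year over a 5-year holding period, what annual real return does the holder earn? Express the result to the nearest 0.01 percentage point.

10.48%

With constant rates the annual real return is the same each year: (1+11.1%)/(1+0.56%) − 1 = 0.10481.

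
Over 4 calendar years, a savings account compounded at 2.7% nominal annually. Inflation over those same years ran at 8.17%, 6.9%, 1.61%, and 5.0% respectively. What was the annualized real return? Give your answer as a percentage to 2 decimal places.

-2.55%

Cumulative inflation factor: 1.0817 × 1.069 × 1.0161 × 1.050 ≈ 1.23370.
Nominal growth factor: 1.11245. Real growth factor = 1.11245 / 1.23370 ≈ 0.90172.
Annualized: 0.90172^(1/4) − 1 ≈ -0.02553.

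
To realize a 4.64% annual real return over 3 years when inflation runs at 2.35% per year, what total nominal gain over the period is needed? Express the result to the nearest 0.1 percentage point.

Required annual nominal rate: (1+4.64%)(1+2.35%) − 1 = 7.09904%.
Cumulative over 3 years: (1 + 0.0709904)^3 − 1 ≈ 0.22845.

22.8%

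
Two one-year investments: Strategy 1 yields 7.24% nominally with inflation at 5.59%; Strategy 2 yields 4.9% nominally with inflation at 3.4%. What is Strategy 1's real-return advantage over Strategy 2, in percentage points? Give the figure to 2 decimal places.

Strategy 1 real return: 1.0724/1.0559 − 1 = 1.563%.
Strategy 2 real return: 1.049/1.034 − 1 = 1.451%.
Difference: 1.563 − 1.451 = 0.112 pp.

0.11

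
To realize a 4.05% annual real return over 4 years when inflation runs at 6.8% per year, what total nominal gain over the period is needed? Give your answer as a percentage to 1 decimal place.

52.5%

Required annual nominal rate: (1+4.05%)(1+6.8%) − 1 = 11.1254%.
Cumulative over 4 years: (1 + 0.111254)^4 − 1 ≈ 0.52494.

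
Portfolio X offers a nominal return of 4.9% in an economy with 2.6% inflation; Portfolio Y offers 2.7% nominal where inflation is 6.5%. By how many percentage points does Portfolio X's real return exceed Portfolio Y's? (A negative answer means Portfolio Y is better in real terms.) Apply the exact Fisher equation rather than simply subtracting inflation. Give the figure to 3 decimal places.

Portfolio X real return: 1.049/1.026 − 1 = 2.2417%.
Portfolio Y real return: 1.027/1.065 − 1 = -3.5681%.
Difference: 2.2417 − (-3.5681) = 5.8098 pp.

5.810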